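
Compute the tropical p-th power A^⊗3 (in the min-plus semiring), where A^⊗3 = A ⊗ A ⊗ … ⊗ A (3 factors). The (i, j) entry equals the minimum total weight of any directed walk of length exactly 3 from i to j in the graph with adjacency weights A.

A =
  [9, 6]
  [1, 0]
A^⊗3 =
  [7, 6]
  [1, 0]

Each entry (A^⊗3)_ij equals the minimum over all length-3 walks i = v_0 → v_1 → … → v_3 = j of Σ_t A[v_t][v_{t+1}]. For example, for (i, j) = (0, 1) we minimise over 4 possible intermediate vertex sequences; the minimum is 6, attained along the walk 0 → 1 → 1 → 1.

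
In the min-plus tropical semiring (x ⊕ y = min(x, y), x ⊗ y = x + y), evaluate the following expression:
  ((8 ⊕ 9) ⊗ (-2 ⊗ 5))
((8 ⊕ 9) ⊗ (-2 ⊗ 5)) = 11

Expand innermost to outermost. Recall ⊕ takes the minimum of its arguments and ⊗ takes their sum. Working out the expression ((8 ⊕ 9) ⊗ (-2 ⊗ 5)) gives 11.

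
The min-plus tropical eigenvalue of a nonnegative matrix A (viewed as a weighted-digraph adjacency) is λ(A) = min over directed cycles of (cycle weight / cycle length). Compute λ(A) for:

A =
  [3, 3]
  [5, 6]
λ(A) = 3

Enumerate directed cycles and compute their means (weight / length). Sample:
  cycle 0 → 0: weight = 3, length = 1, mean = 3/1 ≈ 3.000
  cycle 1 → 1: weight = 6, length = 1, mean = 6/1 ≈ 6.000
  cycle 0 → 1 → 0: weight = 8, length = 2, mean = 8/2 ≈ 4.000
  cycle 1 → 0 → 1: weight = 8, length = 2, mean = 8/2 ≈ 4.000
Minimum mean = 3.000, attained e.g. along the cycle 0 → 0 with weight 3 and length 1. So λ(A) = 3/1 = 3.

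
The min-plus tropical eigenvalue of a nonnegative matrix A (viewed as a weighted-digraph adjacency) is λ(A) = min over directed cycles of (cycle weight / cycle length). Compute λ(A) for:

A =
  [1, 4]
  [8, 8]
λ(A) = 1

Enumerate directed cycles and compute their means (weight / length). Sample:
  cycle 0 → 0: weight = 1, length = 1, mean = 1/1 ≈ 1.000
  cycle 1 → 1: weight = 8, length = 1, mean = 8/1 ≈ 8.000
  cycle 0 → 1 → 0: weight = 12, length = 2, mean = 12/2 ≈ 6.000
  cycle 1 → 0 → 1: weight = 12, length = 2, mean = 12/2 ≈ 6.000
Minimum mean = 1.000, attained e.g. along the cycle 0 → 0 with weight 1 and length 1. So λ(A) = 1/1 = 1.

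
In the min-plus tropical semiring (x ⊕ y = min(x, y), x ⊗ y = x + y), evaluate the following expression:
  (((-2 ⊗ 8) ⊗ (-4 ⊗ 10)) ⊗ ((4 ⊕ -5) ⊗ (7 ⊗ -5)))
(((-2 ⊗ 8) ⊗ (-4 ⊗ 10)) ⊗ ((4 ⊕ -5) ⊗ (7 ⊗ -5))) = 9

Expand innermost to outermost. Recall ⊕ takes the minimum of its arguments and ⊗ takes their sum. Working out the expression (((-2 ⊗ 8) ⊗ (-4 ⊗ 10)) ⊗ ((4 ⊕ -5) ⊗ (7 ⊗ -5))) gives 9.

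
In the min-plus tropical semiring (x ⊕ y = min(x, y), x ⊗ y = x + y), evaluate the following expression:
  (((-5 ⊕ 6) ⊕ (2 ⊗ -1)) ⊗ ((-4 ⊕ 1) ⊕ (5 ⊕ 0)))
(((-5 ⊕ 6) ⊕ (2 ⊗ -1)) ⊗ ((-4 ⊕ 1) ⊕ (5 ⊕ 0))) = -9

Expand innermost to outermost. Recall ⊕ takes the minimum of its arguments and ⊗ takes their sum. Working out the expression (((-5 ⊕ 6) ⊕ (2 ⊗ -1)) ⊗ ((-4 ⊕ 1) ⊕ (5 ⊕ 0))) gives -9.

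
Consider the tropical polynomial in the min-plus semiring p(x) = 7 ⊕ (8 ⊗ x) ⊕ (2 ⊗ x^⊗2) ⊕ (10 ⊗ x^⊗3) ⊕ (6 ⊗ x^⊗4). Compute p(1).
p(1) = 4

A tropical monomial a ⊗ x^⊗i evaluates to a + i · x. Evaluating each term at x = 1:
  Term 0 contributes 7 + 0 · 1 = 7
  Term 1 contributes 8 + 1 · 1 = 9
  Term 2 contributes 2 + 2 · 1 = 4
  Term 3 contributes 10 + 3 · 1 = 13
  Term 4 contributes 6 + 4 · 1 = 10
p(1) = ⊕ of these = min[7, 9, 4, 13, 10] = 4.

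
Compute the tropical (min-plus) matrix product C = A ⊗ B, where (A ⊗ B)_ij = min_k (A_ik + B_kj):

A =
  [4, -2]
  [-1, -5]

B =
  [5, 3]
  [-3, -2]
A ⊗ B =
  [-5, -4]
  [-8, -7]

Apply the min-plus product entry-by-entry:
  C[0][0] = min over k of (A[0][0] + B[0][0] = 4 + 5 = 9, A[0][1] + B[1][0] = -2 + -3 = -5) = -5 (attained at k = 1)
  C[0][1] = min over k of (A[0][0] + B[0][1] = 4 + 3 = 7, A[0][1] + B[1][1] = -2 + -2 = -4) = -4 (attained at k = 1)
  C[1][0] = min over k of (A[1][0] + B[0][0] = -1 + 5 = 4, A[1][1] + B[1][0] = -5 + -3 = -8) = -8 (attained at k = 1)
  C[1][1] = min over k of (A[1][0] + B[0][1] = -1 + 3 = 2, A[1][1] + B[1][1] = -5 + -2 = -7) = -7 (attained at k = 1)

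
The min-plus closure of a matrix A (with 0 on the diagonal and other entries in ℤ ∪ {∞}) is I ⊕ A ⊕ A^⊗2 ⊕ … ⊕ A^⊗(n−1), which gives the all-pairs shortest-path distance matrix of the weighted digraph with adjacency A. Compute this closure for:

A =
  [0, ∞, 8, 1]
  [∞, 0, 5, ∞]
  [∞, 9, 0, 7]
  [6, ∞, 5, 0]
Closure =
  [0, 15, 6, 1]
  [18, 0, 5, 12]
  [13, 9, 0, 7]
  [6, 14, 5, 0]

This is the Floyd-Warshall all-pairs shortest-path computation. For each intermediate vertex k = 0, 1, …, 3, update dist[i][j] ← min(dist[i][j], dist[i][k] + dist[k][j]). The final matrix gives, for each (i, j), the minimum total weight of any directed path from i to j (possibly empty when i = j).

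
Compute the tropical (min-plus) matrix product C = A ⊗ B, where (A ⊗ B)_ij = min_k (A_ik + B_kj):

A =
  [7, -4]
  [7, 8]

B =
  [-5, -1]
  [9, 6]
A ⊗ B =
  [2, 2]
  [2, 6]

Apply the min-plus product entry-by-entry:
  C[0][0] = min over k of (A[0][0] + B[0][0] = 7 + -5 = 2, A[0][1] + B[1][0] = -4 + 9 = 5) = 2 (attained at k = 0)
  C[0][1] = min over k of (A[0][0] + B[0][1] = 7 + -1 = 6, A[0][1] + B[1][1] = -4 + 6 = 2) = 2 (attained at k = 1)
  C[1][0] = min over k of (A[1][0] + B[0][0] = 7 + -5 = 2, A[1][1] + B[1][0] = 8 + 9 = 17) = 2 (attained at k = 0)
  C[1][1] = min over k of (A[1][0] + B[0][1] = 7 + -1 = 6, A[1][1] + B[1][1] = 8 + 6 = 14) = 6 (attained at k = 0)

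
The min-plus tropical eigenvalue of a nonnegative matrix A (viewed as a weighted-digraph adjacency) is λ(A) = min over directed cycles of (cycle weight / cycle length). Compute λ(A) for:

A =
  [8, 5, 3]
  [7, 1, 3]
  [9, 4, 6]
λ(A) = 1

Enumerate directed cycles and compute their means (weight / length). Sample:
  cycle 0 → 0: weight = 8, length = 1, mean = 8/1 ≈ 8.000
  cycle 1 → 1: weight = 1, length = 1, mean = 1/1 ≈ 1.000
  cycle 2 → 2: weight = 6, length = 1, mean = 6/1 ≈ 6.000
  cycle 0 → 1 → 0: weight = 12, length = 2, mean = 12/2 ≈ 6.000
  cycle 0 → 2 → 0: weight = 12, length = 2, mean = 12/2 ≈ 6.000
  cycle 1 → 0 → 1: weight = 12, length = 2, mean = 12/2 ≈ 6.000
Minimum mean = 1.000, attained e.g. along the cycle 1 → 1 with weight 1 and length 1. So λ(A) = 1/1 = 1.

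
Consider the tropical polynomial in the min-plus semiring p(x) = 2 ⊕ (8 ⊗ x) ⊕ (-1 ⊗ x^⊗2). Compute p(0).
p(0) = -1

A tropical monomial a ⊗ x^⊗i evaluates to a + i · x. Evaluating each term at x = 0:
  Term 0 contributes 2 + 0 · 0 = 2
  Term 1 contributes 8 + 1 · 0 = 8
  Term 2 contributes -1 + 2 · 0 = -1
p(0) = ⊕ of these = min[2, 8, -1] = -1.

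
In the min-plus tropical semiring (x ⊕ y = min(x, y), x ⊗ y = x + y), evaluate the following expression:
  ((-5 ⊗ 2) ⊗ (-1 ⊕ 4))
((-5 ⊗ 2) ⊗ (-1 ⊕ 4)) = -4

Expand innermost to outermost. Recall ⊕ takes the minimum of its arguments and ⊗ takes their sum. Working out the expression ((-5 ⊗ 2) ⊗ (-1 ⊕ 4)) gives -4.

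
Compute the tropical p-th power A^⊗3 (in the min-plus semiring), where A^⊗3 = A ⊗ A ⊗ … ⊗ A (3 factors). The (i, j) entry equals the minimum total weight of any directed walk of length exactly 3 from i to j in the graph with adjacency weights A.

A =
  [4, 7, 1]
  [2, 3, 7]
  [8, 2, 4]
A^⊗3 =
  [5, 6, 9]
  [8, 5, 6]
  [7, 8, 5]

Each entry (A^⊗3)_ij equals the minimum over all length-3 walks i = v_0 → v_1 → … → v_3 = j of Σ_t A[v_t][v_{t+1}]. For example, for (i, j) = (0, 2) we minimise over 9 possible intermediate vertex sequences; the minimum is 9, attained along the walk 0 → 0 → 0 → 2.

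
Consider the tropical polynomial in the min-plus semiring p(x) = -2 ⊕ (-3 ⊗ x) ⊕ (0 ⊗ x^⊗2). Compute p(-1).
p(-1) = -4

A tropical monomial a ⊗ x^⊗i evaluates to a + i · x. Evaluating each term at x = -1:
  Term 0 contributes -2 + 0 · -1 = -2
  Term 1 contributes -3 + 1 · -1 = -4
  Term 2 contributes 0 + 2 · -1 = -2
p(-1) = ⊕ of these = min[-2, -4, -2] = -4.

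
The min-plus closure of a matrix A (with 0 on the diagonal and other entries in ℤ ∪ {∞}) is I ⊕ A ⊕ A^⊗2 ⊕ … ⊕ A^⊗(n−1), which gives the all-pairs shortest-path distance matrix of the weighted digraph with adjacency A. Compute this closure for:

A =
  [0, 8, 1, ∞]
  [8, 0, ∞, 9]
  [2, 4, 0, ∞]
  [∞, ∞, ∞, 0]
Closure =
  [0, 5, 1, 14]
  [8, 0, 9, 9]
  [2, 4, 0, 13]
  [∞, ∞, ∞, 0]

This is the Floyd-Warshall all-pairs shortest-path computation. For each intermediate vertex k = 0, 1, …, 3, update dist[i][j] ← min(dist[i][j], dist[i][k] + dist[k][j]). The final matrix gives, for each (i, j), the minimum total weight of any directed path from i to j (possibly empty when i = j).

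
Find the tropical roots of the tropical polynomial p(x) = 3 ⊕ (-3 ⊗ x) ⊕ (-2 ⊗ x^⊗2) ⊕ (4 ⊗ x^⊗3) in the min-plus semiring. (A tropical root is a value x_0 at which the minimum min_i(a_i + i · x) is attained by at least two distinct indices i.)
Roots: {-6, -1, 6}

Each tropical root is a break point of the lower envelope of the lines y = a_i + i · x (there are 4 lines, with slopes 0, 1, ..., 3). Only the lines that attain the minimum somewhere contribute to roots; other lines are dominated. Here the surviving (envelope) indices are i = 3, i = 2, i = 1, i = 0.
Intersections between consecutive envelope lines give the roots: for adjacent envelope indices i < j the intersection is x = (a_i − a_j) / (j − i). Reading off the sorted break points: {-6, -1, 6}.
Verification: at each break x_0, at least two indices attain the minimum of min_i(a_i + i · x_0).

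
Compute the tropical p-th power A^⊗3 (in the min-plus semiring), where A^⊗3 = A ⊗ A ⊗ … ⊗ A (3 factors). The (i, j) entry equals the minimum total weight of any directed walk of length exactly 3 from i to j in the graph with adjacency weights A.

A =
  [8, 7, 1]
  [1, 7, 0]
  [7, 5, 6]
A^⊗3 =
  [7, 12, 6]
  [6, 7, 5]
  [12, 10, 7]

Each entry (A^⊗3)_ij equals the minimum over all length-3 walks i = v_0 → v_1 → … → v_3 = j of Σ_t A[v_t][v_{t+1}]. For example, for (i, j) = (0, 2) we minimise over 9 possible intermediate vertex sequences; the minimum is 6, attained along the walk 0 → 2 → 1 → 2.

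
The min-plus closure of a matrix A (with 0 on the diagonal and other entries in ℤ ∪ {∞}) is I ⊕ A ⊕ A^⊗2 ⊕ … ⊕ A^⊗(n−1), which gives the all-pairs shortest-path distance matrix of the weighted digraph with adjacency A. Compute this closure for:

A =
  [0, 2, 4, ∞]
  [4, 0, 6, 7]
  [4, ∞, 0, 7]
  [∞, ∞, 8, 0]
Closure =
  [0, 2, 4, 9]
  [4, 0, 6, 7]
  [4, 6, 0, 7]
  [12, 14, 8, 0]

This is the Floyd-Warshall all-pairs shortest-path computation. For each intermediate vertex k = 0, 1, …, 3, update dist[i][j] ← min(dist[i][j], dist[i][k] + dist[k][j]). The final matrix gives, for each (i, j), the minimum total weight of any directed path from i to j (possibly empty when i = j).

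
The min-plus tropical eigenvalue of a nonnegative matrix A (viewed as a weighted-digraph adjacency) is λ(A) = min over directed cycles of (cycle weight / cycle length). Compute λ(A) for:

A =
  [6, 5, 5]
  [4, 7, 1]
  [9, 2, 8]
λ(A) = 3/2

Enumerate directed cycles and compute their means (weight / length). Sample:
  cycle 0 → 0: weight = 6, length = 1, mean = 6/1 ≈ 6.000
  cycle 1 → 1: weight = 7, length = 1, mean = 7/1 ≈ 7.000
  cycle 2 → 2: weight = 8, length = 1, mean = 8/1 ≈ 8.000
  cycle 0 → 1 → 0: weight = 9, length = 2, mean = 9/2 ≈ 4.500
  cycle 0 → 2 → 0: weight = 14, length = 2, mean = 14/2 ≈ 7.000
  cycle 1 → 0 → 1: weight = 9, length = 2, mean = 9/2 ≈ 4.500
Minimum mean = 1.500, attained e.g. along the cycle 1 → 2 → 1 with weight 3 and length 2. So λ(A) = 3/2 = 3/2.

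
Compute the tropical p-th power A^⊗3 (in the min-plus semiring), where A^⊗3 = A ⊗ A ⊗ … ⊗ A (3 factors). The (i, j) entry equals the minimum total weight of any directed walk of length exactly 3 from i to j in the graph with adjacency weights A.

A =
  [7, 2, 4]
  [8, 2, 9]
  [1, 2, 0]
A^⊗3 =
  [5, 6, 4]
  [10, 6, 9]
  [1, 2, 0]

Each entry (A^⊗3)_ij equals the minimum over all length-3 walks i = v_0 → v_1 → … → v_3 = j of Σ_t A[v_t][v_{t+1}]. For example, for (i, j) = (0, 2) we minimise over 9 possible intermediate vertex sequences; the minimum is 4, attained along the walk 0 → 2 → 2 → 2.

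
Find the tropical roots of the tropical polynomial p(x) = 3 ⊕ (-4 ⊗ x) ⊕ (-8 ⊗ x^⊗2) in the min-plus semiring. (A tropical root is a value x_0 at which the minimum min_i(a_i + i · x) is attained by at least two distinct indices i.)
Roots: {4, 7}

Each tropical root is a break point of the lower envelope of the lines y = a_i + i · x (there are 3 lines, with slopes 0, 1, ..., 2). Only the lines that attain the minimum somewhere contribute to roots; other lines are dominated. Here the surviving (envelope) indices are i = 2, i = 1, i = 0.
Intersections between consecutive envelope lines give the roots: for adjacent envelope indices i < j the intersection is x = (a_i − a_j) / (j − i). Reading off the sorted break points: {4, 7}.
Verification: at each break x_0, at least two indices attain the minimum of min_i(a_i + i · x_0).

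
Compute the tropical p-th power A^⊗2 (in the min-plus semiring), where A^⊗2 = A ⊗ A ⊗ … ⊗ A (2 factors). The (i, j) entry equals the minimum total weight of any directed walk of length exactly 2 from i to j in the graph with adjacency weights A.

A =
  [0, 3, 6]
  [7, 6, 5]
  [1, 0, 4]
A^⊗2 =
  [0, 3, 6]
  [6, 5, 9]
  [1, 4, 5]

Each entry (A^⊗2)_ij equals the minimum over all length-2 walks i = v_0 → v_1 → … → v_2 = j of Σ_t A[v_t][v_{t+1}]. For example, for (i, j) = (0, 2) we minimise over 3 possible intermediate vertex sequences; the minimum is 6, attained along the walk 0 → 0 → 2.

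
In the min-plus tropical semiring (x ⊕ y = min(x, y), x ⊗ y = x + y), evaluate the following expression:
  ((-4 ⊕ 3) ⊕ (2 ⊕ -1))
((-4 ⊕ 3) ⊕ (2 ⊕ -1)) = -4

Expand innermost to outermost. Recall ⊕ takes the minimum of its arguments and ⊗ takes their sum. Working out the expression ((-4 ⊕ 3) ⊕ (2 ⊕ -1)) gives -4.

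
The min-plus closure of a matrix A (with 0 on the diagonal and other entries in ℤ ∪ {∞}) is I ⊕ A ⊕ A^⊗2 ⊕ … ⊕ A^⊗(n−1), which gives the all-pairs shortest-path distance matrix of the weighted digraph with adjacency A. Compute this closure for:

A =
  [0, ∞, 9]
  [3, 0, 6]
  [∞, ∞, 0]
Closure =
  [0, ∞, 9]
  [3, 0, 6]
  [∞, ∞, 0]

This is the Floyd-Warshall all-pairs shortest-path computation. For each intermediate vertex k = 0, 1, …, 2, update dist[i][j] ← min(dist[i][j], dist[i][k] + dist[k][j]). The final matrix gives, for each (i, j), the minimum total weight of any directed path from i to j (possibly empty when i = j).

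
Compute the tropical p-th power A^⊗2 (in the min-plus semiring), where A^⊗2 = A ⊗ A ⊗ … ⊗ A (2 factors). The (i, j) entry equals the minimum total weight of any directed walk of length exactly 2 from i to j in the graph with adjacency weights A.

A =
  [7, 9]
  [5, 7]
A^⊗2 =
  [14, 16]
  [12, 14]

Each entry (A^⊗2)_ij equals the minimum over all length-2 walks i = v_0 → v_1 → … → v_2 = j of Σ_t A[v_t][v_{t+1}]. For example, for (i, j) = (0, 1) we minimise over 2 possible intermediate vertex sequences; the minimum is 16, attained along the walk 0 → 0 → 1.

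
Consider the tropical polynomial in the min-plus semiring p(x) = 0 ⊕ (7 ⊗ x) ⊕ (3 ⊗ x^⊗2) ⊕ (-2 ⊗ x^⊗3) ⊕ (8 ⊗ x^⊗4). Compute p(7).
p(7) = 0

A tropical monomial a ⊗ x^⊗i evaluates to a + i · x. Evaluating each term at x = 7:
  Term 0 contributes 0 + 0 · 7 = 0
  Term 1 contributes 7 + 1 · 7 = 14
  Term 2 contributes 3 + 2 · 7 = 17
  Term 3 contributes -2 + 3 · 7 = 19
  Term 4 contributes 8 + 4 · 7 = 36
p(7) = ⊕ of these = min[0, 14, 17, 19, 36] = 0.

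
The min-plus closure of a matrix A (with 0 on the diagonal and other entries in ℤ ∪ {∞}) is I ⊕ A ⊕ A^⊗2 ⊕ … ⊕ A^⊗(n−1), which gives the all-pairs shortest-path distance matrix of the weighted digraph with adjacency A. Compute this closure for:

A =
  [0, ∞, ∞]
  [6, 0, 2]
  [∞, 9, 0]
Closure =
  [0, ∞, ∞]
  [6, 0, 2]
  [15, 9, 0]

This is the Floyd-Warshall all-pairs shortest-path computation. For each intermediate vertex k = 0, 1, …, 2, update dist[i][j] ← min(dist[i][j], dist[i][k] + dist[k][j]). The final matrix gives, for each (i, j), the minimum total weight of any directed path from i to j (possibly empty when i = j).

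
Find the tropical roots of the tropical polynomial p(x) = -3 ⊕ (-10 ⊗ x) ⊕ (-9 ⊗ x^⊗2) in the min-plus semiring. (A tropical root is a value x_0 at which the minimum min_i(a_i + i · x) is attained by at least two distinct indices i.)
Roots: {-1, 7}

Each tropical root is a break point of the lower envelope of the lines y = a_i + i · x (there are 3 lines, with slopes 0, 1, ..., 2). Only the lines that attain the minimum somewhere contribute to roots; other lines are dominated. Here the surviving (envelope) indices are i = 2, i = 1, i = 0.
Intersections between consecutive envelope lines give the roots: for adjacent envelope indices i < j the intersection is x = (a_i − a_j) / (j − i). Reading off the sorted break points: {-1, 7}.
Verification: at each break x_0, at least two indices attain the minimum of min_i(a_i + i · x_0).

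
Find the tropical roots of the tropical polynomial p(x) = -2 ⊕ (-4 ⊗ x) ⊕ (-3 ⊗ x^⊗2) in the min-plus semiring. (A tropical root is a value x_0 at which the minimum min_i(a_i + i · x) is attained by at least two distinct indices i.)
Roots: {-1, 2}

Each tropical root is a break point of the lower envelope of the lines y = a_i + i · x (there are 3 lines, with slopes 0, 1, ..., 2). Only the lines that attain the minimum somewhere contribute to roots; other lines are dominated. Here the surviving (envelope) indices are i = 2, i = 1, i = 0.
Intersections between consecutive envelope lines give the roots: for adjacent envelope indices i < j the intersection is x = (a_i − a_j) / (j − i). Reading off the sorted break points: {-1, 2}.
Verification: at each break x_0, at least two indices attain the minimum of min_i(a_i + i · x_0).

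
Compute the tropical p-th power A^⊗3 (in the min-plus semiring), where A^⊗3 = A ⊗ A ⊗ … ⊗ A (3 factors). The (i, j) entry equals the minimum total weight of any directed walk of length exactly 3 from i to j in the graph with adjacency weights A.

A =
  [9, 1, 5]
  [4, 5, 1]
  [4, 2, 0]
A^⊗3 =
  [6, 4, 2]
  [5, 3, 1]
  [4, 2, 0]

Each entry (A^⊗3)_ij equals the minimum over all length-3 walks i = v_0 → v_1 → … → v_3 = j of Σ_t A[v_t][v_{t+1}]. For example, for (i, j) = (0, 2) we minimise over 9 possible intermediate vertex sequences; the minimum is 2, attained along the walk 0 → 1 → 2 → 2.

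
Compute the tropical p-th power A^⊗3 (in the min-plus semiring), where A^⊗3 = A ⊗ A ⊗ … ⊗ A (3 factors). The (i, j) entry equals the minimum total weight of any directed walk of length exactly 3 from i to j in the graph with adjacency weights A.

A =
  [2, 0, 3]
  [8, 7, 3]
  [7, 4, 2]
A^⊗3 =
  [6, 4, 5]
  [12, 9, 7]
  [11, 8, 6]

Each entry (A^⊗3)_ij equals the minimum over all length-3 walks i = v_0 → v_1 → … → v_3 = j of Σ_t A[v_t][v_{t+1}]. For example, for (i, j) = (0, 2) we minimise over 9 possible intermediate vertex sequences; the minimum is 5, attained along the walk 0 → 0 → 1 → 2.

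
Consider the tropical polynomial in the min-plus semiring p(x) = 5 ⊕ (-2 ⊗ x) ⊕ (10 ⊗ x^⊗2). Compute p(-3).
p(-3) = -5

A tropical monomial a ⊗ x^⊗i evaluates to a + i · x. Evaluating each term at x = -3:
  Term 0 contributes 5 + 0 · -3 = 5
  Term 1 contributes -2 + 1 · -3 = -5
  Term 2 contributes 10 + 2 · -3 = 4
p(-3) = ⊕ of these = min[5, -5, 4] = -5.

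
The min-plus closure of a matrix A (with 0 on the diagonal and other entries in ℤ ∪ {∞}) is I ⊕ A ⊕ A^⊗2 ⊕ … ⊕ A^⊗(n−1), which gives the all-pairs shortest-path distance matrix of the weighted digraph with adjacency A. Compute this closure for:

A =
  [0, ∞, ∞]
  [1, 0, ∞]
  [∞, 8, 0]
Closure =
  [0, ∞, ∞]
  [1, 0, ∞]
  [9, 8, 0]

This is the Floyd-Warshall all-pairs shortest-path computation. For each intermediate vertex k = 0, 1, …, 2, update dist[i][j] ← min(dist[i][j], dist[i][k] + dist[k][j]). The final matrix gives, for each (i, j), the minimum total weight of any directed path from i to j (possibly empty when i = j).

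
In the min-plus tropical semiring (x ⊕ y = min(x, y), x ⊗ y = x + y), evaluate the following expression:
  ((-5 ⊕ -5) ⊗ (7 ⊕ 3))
((-5 ⊕ -5) ⊗ (7 ⊕ 3)) = -2

Expand innermost to outermost. Recall ⊕ takes the minimum of its arguments and ⊗ takes their sum. Working out the expression ((-5 ⊕ -5) ⊗ (7 ⊕ 3)) gives -2.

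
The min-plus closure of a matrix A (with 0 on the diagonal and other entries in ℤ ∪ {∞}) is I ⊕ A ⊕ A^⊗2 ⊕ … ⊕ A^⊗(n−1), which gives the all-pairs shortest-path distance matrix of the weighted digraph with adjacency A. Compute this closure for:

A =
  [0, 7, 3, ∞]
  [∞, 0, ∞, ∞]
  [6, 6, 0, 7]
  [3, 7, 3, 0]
Closure =
  [0, 7, 3, 10]
  [∞, 0, ∞, ∞]
  [6, 6, 0, 7]
  [3, 7, 3, 0]

This is the Floyd-Warshall all-pairs shortest-path computation. For each intermediate vertex k = 0, 1, …, 3, update dist[i][j] ← min(dist[i][j], dist[i][k] + dist[k][j]). The final matrix gives, for each (i, j), the minimum total weight of any directed path from i to j (possibly empty when i = j).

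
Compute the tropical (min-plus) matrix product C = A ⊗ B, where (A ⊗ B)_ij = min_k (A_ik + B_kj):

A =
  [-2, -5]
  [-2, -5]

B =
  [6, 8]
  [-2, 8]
A ⊗ B =
  [-7, 3]
  [-7, 3]

Apply the min-plus product entry-by-entry:
  C[0][0] = min over k of (A[0][0] + B[0][0] = -2 + 6 = 4, A[0][1] + B[1][0] = -5 + -2 = -7) = -7 (attained at k = 1)
  C[0][1] = min over k of (A[0][0] + B[0][1] = -2 + 8 = 6, A[0][1] + B[1][1] = -5 + 8 = 3) = 3 (attained at k = 1)
  C[1][0] = min over k of (A[1][0] + B[0][0] = -2 + 6 = 4, A[1][1] + B[1][0] = -5 + -2 = -7) = -7 (attained at k = 1)
  C[1][1] = min over k of (A[1][0] + B[0][1] = -2 + 8 = 6, A[1][1] + B[1][1] = -5 + 8 = 3) = 3 (attained at k = 1)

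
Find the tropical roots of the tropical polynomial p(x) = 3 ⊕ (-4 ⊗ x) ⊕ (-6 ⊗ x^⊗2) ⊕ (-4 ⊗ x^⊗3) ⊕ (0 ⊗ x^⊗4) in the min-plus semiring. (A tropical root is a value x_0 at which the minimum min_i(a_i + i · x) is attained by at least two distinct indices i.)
Roots: {-4, -2, 2, 7}

Each tropical root is a break point of the lower envelope of the lines y = a_i + i · x (there are 5 lines, with slopes 0, 1, ..., 4). Only the lines that attain the minimum somewhere contribute to roots; other lines are dominated. Here the surviving (envelope) indices are i = 4, i = 3, i = 2, i = 1, i = 0.
Intersections between consecutive envelope lines give the roots: for adjacent envelope indices i < j the intersection is x = (a_i − a_j) / (j − i). Reading off the sorted break points: {-4, -2, 2, 7}.
Verification: at each break x_0, at least two indices attain the minimum of min_i(a_i + i · x_0).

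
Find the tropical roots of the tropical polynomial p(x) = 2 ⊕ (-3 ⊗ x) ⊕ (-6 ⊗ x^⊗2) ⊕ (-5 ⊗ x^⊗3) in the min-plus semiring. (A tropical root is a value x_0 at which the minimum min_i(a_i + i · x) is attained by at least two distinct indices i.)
Roots: {-1, 3, 5}

Each tropical root is a break point of the lower envelope of the lines y = a_i + i · x (there are 4 lines, with slopes 0, 1, ..., 3). Only the lines that attain the minimum somewhere contribute to roots; other lines are dominated. Here the surviving (envelope) indices are i = 3, i = 2, i = 1, i = 0.
Intersections between consecutive envelope lines give the roots: for adjacent envelope indices i < j the intersection is x = (a_i − a_j) / (j − i). Reading off the sorted break points: {-1, 3, 5}.
Verification: at each break x_0, at least two indices attain the minimum of min_i(a_i + i · x_0).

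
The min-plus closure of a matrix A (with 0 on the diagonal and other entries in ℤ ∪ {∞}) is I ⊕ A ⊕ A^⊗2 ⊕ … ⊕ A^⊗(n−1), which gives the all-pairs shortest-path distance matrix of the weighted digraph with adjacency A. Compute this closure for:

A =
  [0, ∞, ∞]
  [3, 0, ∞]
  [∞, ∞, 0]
Closure =
  [0, ∞, ∞]
  [3, 0, ∞]
  [∞, ∞, 0]

This is the Floyd-Warshall all-pairs shortest-path computation. For each intermediate vertex k = 0, 1, …, 2, update dist[i][j] ← min(dist[i][j], dist[i][k] + dist[k][j]). The final matrix gives, for each (i, j), the minimum total weight of any directed path from i to j (possibly empty when i = j).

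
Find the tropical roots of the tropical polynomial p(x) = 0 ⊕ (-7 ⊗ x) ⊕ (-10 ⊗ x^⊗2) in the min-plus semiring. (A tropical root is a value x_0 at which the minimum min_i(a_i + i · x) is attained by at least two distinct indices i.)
Roots: {3, 7}

Each tropical root is a break point of the lower envelope of the lines y = a_i + i · x (there are 3 lines, with slopes 0, 1, ..., 2). Only the lines that attain the minimum somewhere contribute to roots; other lines are dominated. Here the surviving (envelope) indices are i = 2, i = 1, i = 0.
Intersections between consecutive envelope lines give the roots: for adjacent envelope indices i < j the intersection is x = (a_i − a_j) / (j − i). Reading off the sorted break points: {3, 7}.
Verification: at each break x_0, at least two indices attain the minimum of min_i(a_i + i · x_0).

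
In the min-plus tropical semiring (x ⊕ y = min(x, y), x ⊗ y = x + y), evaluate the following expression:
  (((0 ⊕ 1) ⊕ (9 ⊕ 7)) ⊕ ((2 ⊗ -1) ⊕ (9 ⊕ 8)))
(((0 ⊕ 1) ⊕ (9 ⊕ 7)) ⊕ ((2 ⊗ -1) ⊕ (9 ⊕ 8))) = 0

Expand innermost to outermost. Recall ⊕ takes the minimum of its arguments and ⊗ takes their sum. Working out the expression (((0 ⊕ 1) ⊕ (9 ⊕ 7)) ⊕ ((2 ⊗ -1) ⊕ (9 ⊕ 8))) gives 0.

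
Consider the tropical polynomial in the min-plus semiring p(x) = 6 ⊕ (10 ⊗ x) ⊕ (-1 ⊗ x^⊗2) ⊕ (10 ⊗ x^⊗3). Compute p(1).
p(1) = 1

A tropical monomial a ⊗ x^⊗i evaluates to a + i · x. Evaluating each term at x = 1:
  Term 0 contributes 6 + 0 · 1 = 6
  Term 1 contributes 10 + 1 · 1 = 11
  Term 2 contributes -1 + 2 · 1 = 1
  Term 3 contributes 10 + 3 · 1 = 13
p(1) = ⊕ of these = min[6, 11, 1, 13] = 1.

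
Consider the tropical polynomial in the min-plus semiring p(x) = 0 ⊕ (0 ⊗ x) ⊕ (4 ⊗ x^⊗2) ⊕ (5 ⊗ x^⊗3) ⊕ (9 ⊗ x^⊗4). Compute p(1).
p(1) = 0

A tropical monomial a ⊗ x^⊗i evaluates to a + i · x. Evaluating each term at x = 1:
  Term 0 contributes 0 + 0 · 1 = 0
  Term 1 contributes 0 + 1 · 1 = 1
  Term 2 contributes 4 + 2 · 1 = 6
  Term 3 contributes 5 + 3 · 1 = 8
  Term 4 contributes 9 + 4 · 1 = 13
p(1) = ⊕ of these = min[0, 1, 6, 8, 13] = 0.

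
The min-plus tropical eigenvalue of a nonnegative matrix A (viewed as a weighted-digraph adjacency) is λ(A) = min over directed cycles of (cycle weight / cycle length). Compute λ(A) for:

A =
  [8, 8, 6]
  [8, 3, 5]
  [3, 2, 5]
λ(A) = 3

Enumerate directed cycles and compute their means (weight / length). Sample:
  cycle 0 → 0: weight = 8, length = 1, mean = 8/1 ≈ 8.000
  cycle 1 → 1: weight = 3, length = 1, mean = 3/1 ≈ 3.000
  cycle 2 → 2: weight = 5, length = 1, mean = 5/1 ≈ 5.000
  cycle 0 → 1 → 0: weight = 16, length = 2, mean = 16/2 ≈ 8.000
  cycle 0 → 2 → 0: weight = 9, length = 2, mean = 9/2 ≈ 4.500
  cycle 1 → 0 → 1: weight = 16, length = 2, mean = 16/2 ≈ 8.000
Minimum mean = 3.000, attained e.g. along the cycle 1 → 1 with weight 3 and length 1. So λ(A) = 3/1 = 3.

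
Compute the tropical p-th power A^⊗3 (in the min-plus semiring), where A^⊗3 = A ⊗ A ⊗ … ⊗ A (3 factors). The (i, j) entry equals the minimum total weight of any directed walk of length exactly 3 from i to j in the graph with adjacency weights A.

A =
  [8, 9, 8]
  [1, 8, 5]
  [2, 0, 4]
A^⊗3 =
  [9, 12, 13]
  [6, 9, 10]
  [5, 5, 9]

Each entry (A^⊗3)_ij equals the minimum over all length-3 walks i = v_0 → v_1 → … → v_3 = j of Σ_t A[v_t][v_{t+1}]. For example, for (i, j) = (0, 2) we minimise over 9 possible intermediate vertex sequences; the minimum is 13, attained along the walk 0 → 2 → 1 → 2.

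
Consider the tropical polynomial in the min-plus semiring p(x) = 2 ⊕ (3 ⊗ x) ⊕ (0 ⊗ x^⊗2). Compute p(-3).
p(-3) = -6

A tropical monomial a ⊗ x^⊗i evaluates to a + i · x. Evaluating each term at x = -3:
  Term 0 contributes 2 + 0 · -3 = 2
  Term 1 contributes 3 + 1 · -3 = 0
  Term 2 contributes 0 + 2 · -3 = -6
p(-3) = ⊕ of these = min[2, 0, -6] = -6.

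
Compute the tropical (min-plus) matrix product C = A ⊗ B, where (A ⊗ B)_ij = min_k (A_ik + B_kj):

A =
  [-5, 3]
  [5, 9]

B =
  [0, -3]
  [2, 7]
A ⊗ B =
  [-5, -8]
  [5, 2]

Apply the min-plus product entry-by-entry:
  C[0][0] = min over k of (A[0][0] + B[0][0] = -5 + 0 = -5, A[0][1] + B[1][0] = 3 + 2 = 5) = -5 (attained at k = 0)
  C[0][1] = min over k of (A[0][0] + B[0][1] = -5 + -3 = -8, A[0][1] + B[1][1] = 3 + 7 = 10) = -8 (attained at k = 0)
  C[1][0] = min over k of (A[1][0] + B[0][0] = 5 + 0 = 5, A[1][1] + B[1][0] = 9 + 2 = 11) = 5 (attained at k = 0)
  C[1][1] = min over k of (A[1][0] + B[0][1] = 5 + -3 = 2, A[1][1] + B[1][1] = 9 + 7 = 16) = 2 (attained at k = 0)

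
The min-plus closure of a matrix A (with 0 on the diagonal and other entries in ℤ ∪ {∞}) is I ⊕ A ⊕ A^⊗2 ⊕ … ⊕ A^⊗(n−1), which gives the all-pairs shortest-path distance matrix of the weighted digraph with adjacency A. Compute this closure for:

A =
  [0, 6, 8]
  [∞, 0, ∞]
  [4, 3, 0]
Closure =
  [0, 6, 8]
  [∞, 0, ∞]
  [4, 3, 0]

This is the Floyd-Warshall all-pairs shortest-path computation. For each intermediate vertex k = 0, 1, …, 2, update dist[i][j] ← min(dist[i][j], dist[i][k] + dist[k][j]). The final matrix gives, for each (i, j), the minimum total weight of any directed path from i to j (possibly empty when i = j).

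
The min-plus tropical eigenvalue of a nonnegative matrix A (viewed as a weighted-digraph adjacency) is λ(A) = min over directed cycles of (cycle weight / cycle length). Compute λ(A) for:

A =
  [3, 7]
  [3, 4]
λ(A) = 3

Enumerate directed cycles and compute their means (weight / length). Sample:
  cycle 0 → 0: weight = 3, length = 1, mean = 3/1 ≈ 3.000
  cycle 1 → 1: weight = 4, length = 1, mean = 4/1 ≈ 4.000
  cycle 0 → 1 → 0: weight = 10, length = 2, mean = 10/2 ≈ 5.000
  cycle 1 → 0 → 1: weight = 10, length = 2, mean = 10/2 ≈ 5.000
Minimum mean = 3.000, attained e.g. along the cycle 0 → 0 with weight 3 and length 1. So λ(A) = 3/1 = 3.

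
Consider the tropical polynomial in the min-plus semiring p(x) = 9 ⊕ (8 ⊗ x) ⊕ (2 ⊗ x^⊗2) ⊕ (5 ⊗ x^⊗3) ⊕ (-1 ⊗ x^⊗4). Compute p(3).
p(3) = 8

A tropical monomial a ⊗ x^⊗i evaluates to a + i · x. Evaluating each term at x = 3:
  Term 0 contributes 9 + 0 · 3 = 9
  Term 1 contributes 8 + 1 · 3 = 11
  Term 2 contributes 2 + 2 · 3 = 8
  Term 3 contributes 5 + 3 · 3 = 14
  Term 4 contributes -1 + 4 · 3 = 11
p(3) = ⊕ of these = min[9, 11, 8, 14, 11] = 8.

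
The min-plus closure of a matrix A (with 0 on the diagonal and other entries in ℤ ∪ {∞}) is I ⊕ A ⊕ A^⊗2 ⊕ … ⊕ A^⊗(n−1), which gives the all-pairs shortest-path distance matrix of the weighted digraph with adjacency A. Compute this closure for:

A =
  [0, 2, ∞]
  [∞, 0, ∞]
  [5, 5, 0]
Closure =
  [0, 2, ∞]
  [∞, 0, ∞]
  [5, 5, 0]

This is the Floyd-Warshall all-pairs shortest-path computation. For each intermediate vertex k = 0, 1, …, 2, update dist[i][j] ← min(dist[i][j], dist[i][k] + dist[k][j]). The final matrix gives, for each (i, j), the minimum total weight of any directed path from i to j (possibly empty when i = j).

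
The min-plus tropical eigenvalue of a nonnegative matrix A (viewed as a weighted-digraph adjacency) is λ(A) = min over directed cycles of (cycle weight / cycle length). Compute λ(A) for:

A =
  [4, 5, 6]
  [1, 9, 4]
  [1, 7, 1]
λ(A) = 1

Enumerate directed cycles and compute their means (weight / length). Sample:
  cycle 0 → 0: weight = 4, length = 1, mean = 4/1 ≈ 4.000
  cycle 1 → 1: weight = 9, length = 1, mean = 9/1 ≈ 9.000
  cycle 2 → 2: weight = 1, length = 1, mean = 1/1 ≈ 1.000
  cycle 0 → 1 → 0: weight = 6, length = 2, mean = 6/2 ≈ 3.000
  cycle 0 → 2 → 0: weight = 7, length = 2, mean = 7/2 ≈ 3.500
  cycle 1 → 0 → 1: weight = 6, length = 2, mean = 6/2 ≈ 3.000
Minimum mean = 1.000, attained e.g. along the cycle 2 → 2 with weight 1 and length 1. So λ(A) = 1/1 = 1.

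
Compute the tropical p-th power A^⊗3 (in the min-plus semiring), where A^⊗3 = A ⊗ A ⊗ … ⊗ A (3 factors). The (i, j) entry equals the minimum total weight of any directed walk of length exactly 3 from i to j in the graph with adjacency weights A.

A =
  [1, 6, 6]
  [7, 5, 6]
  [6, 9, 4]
A^⊗3 =
  [3, 8, 8]
  [9, 14, 14]
  [8, 13, 12]

Each entry (A^⊗3)_ij equals the minimum over all length-3 walks i = v_0 → v_1 → … → v_3 = j of Σ_t A[v_t][v_{t+1}]. For example, for (i, j) = (0, 2) we minimise over 9 possible intermediate vertex sequences; the minimum is 8, attained along the walk 0 → 0 → 0 → 2.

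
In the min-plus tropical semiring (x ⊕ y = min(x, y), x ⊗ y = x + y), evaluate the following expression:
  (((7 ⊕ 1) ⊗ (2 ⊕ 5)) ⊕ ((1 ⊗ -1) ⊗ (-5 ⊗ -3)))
(((7 ⊕ 1) ⊗ (2 ⊕ 5)) ⊕ ((1 ⊗ -1) ⊗ (-5 ⊗ -3))) = -8

Expand innermost to outermost. Recall ⊕ takes the minimum of its arguments and ⊗ takes their sum. Working out the expression (((7 ⊕ 1) ⊗ (2 ⊕ 5)) ⊕ ((1 ⊗ -1) ⊗ (-5 ⊗ -3))) gives -8.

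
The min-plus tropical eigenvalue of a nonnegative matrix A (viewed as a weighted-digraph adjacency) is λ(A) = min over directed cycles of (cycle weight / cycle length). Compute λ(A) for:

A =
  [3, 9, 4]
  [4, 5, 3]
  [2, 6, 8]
λ(A) = 3

Enumerate directed cycles and compute their means (weight / length). Sample:
  cycle 0 → 0: weight = 3, length = 1, mean = 3/1 ≈ 3.000
  cycle 1 → 1: weight = 5, length = 1, mean = 5/1 ≈ 5.000
  cycle 2 → 2: weight = 8, length = 1, mean = 8/1 ≈ 8.000
  cycle 0 → 1 → 0: weight = 13, length = 2, mean = 13/2 ≈ 6.500
  cycle 0 → 2 → 0: weight = 6, length = 2, mean = 6/2 ≈ 3.000
  cycle 1 → 0 → 1: weight = 13, length = 2, mean = 13/2 ≈ 6.500
Minimum mean = 3.000, attained e.g. along the cycle 0 → 0 with weight 3 and length 1. So λ(A) = 3/1 = 3.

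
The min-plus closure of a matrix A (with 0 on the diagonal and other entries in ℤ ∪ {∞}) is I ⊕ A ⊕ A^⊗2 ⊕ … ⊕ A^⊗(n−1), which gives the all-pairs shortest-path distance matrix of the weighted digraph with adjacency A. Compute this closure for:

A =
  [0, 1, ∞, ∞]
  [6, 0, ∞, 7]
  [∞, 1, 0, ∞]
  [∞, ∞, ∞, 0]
Closure =
  [0, 1, ∞, 8]
  [6, 0, ∞, 7]
  [7, 1, 0, 8]
  [∞, ∞, ∞, 0]

This is the Floyd-Warshall all-pairs shortest-path computation. For each intermediate vertex k = 0, 1, …, 3, update dist[i][j] ← min(dist[i][j], dist[i][k] + dist[k][j]). The final matrix gives, for each (i, j), the minimum total weight of any directed path from i to j (possibly empty when i = j).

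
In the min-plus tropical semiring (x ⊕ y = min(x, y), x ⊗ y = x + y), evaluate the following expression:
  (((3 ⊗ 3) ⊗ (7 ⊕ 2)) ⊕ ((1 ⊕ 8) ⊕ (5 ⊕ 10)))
(((3 ⊗ 3) ⊗ (7 ⊕ 2)) ⊕ ((1 ⊕ 8) ⊕ (5 ⊕ 10))) = 1

Expand innermost to outermost. Recall ⊕ takes the minimum of its arguments and ⊗ takes their sum. Working out the expression (((3 ⊗ 3) ⊗ (7 ⊕ 2)) ⊕ ((1 ⊕ 8) ⊕ (5 ⊕ 10))) gives 1.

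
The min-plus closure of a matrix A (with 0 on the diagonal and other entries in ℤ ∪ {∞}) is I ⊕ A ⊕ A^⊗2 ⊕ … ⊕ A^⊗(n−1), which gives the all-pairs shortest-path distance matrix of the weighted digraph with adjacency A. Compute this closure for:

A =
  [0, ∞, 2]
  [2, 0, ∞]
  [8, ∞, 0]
Closure =
  [0, ∞, 2]
  [2, 0, 4]
  [8, ∞, 0]

This is the Floyd-Warshall all-pairs shortest-path computation. For each intermediate vertex k = 0, 1, …, 2, update dist[i][j] ← min(dist[i][j], dist[i][k] + dist[k][j]). The final matrix gives, for each (i, j), the minimum total weight of any directed path from i to j (possibly empty when i = j).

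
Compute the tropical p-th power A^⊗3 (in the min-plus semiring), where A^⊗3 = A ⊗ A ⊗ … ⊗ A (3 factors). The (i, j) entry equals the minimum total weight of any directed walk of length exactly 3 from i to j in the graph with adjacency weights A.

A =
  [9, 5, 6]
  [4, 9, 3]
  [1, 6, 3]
A^⊗3 =
  [9, 12, 11]
  [7, 9, 9]
  [7, 9, 9]

Each entry (A^⊗3)_ij equals the minimum over all length-3 walks i = v_0 → v_1 → … → v_3 = j of Σ_t A[v_t][v_{t+1}]. For example, for (i, j) = (0, 2) we minimise over 9 possible intermediate vertex sequences; the minimum is 11, attained along the walk 0 → 1 → 2 → 2.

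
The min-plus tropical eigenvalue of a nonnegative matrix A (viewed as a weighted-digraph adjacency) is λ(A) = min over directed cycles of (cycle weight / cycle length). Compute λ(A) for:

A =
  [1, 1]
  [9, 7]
λ(A) = 1

Enumerate directed cycles and compute their means (weight / length). Sample:
  cycle 0 → 0: weight = 1, length = 1, mean = 1/1 ≈ 1.000
  cycle 1 → 1: weight = 7, length = 1, mean = 7/1 ≈ 7.000
  cycle 0 → 1 → 0: weight = 10, length = 2, mean = 10/2 ≈ 5.000
  cycle 1 → 0 → 1: weight = 10, length = 2, mean = 10/2 ≈ 5.000
Minimum mean = 1.000, attained e.g. along the cycle 0 → 0 with weight 1 and length 1. So λ(A) = 1/1 = 1.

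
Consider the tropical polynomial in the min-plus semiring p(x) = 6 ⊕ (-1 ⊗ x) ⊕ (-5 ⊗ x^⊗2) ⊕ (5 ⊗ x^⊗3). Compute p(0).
p(0) = -5

A tropical monomial a ⊗ x^⊗i evaluates to a + i · x. Evaluating each term at x = 0:
  Term 0 contributes 6 + 0 · 0 = 6
  Term 1 contributes -1 + 1 · 0 = -1
  Term 2 contributes -5 + 2 · 0 = -5
  Term 3 contributes 5 + 3 · 0 = 5
p(0) = ⊕ of these = min[6, -1, -5, 5] = -5.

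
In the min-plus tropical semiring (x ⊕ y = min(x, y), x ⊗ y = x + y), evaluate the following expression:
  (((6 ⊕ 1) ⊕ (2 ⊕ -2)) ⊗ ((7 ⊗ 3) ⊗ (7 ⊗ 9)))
(((6 ⊕ 1) ⊕ (2 ⊕ -2)) ⊗ ((7 ⊗ 3) ⊗ (7 ⊗ 9))) = 24

Expand innermost to outermost. Recall ⊕ takes the minimum of its arguments and ⊗ takes their sum. Working out the expression (((6 ⊕ 1) ⊕ (2 ⊕ -2)) ⊗ ((7 ⊗ 3) ⊗ (7 ⊗ 9))) gives 24.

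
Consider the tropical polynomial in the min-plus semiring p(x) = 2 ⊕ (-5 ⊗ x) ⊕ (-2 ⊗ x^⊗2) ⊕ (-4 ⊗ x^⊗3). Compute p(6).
p(6) = 1

A tropical monomial a ⊗ x^⊗i evaluates to a + i · x. Evaluating each term at x = 6:
  Term 0 contributes 2 + 0 · 6 = 2
  Term 1 contributes -5 + 1 · 6 = 1
  Term 2 contributes -2 + 2 · 6 = 10
  Term 3 contributes -4 + 3 · 6 = 14
p(6) = ⊕ of these = min[2, 1, 10, 14] = 1.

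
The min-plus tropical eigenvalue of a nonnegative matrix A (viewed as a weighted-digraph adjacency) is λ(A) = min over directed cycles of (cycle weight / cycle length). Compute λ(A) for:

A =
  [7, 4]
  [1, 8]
λ(A) = 5/2

Enumerate directed cycles and compute their means (weight / length). Sample:
  cycle 0 → 0: weight = 7, length = 1, mean = 7/1 ≈ 7.000
  cycle 1 → 1: weight = 8, length = 1, mean = 8/1 ≈ 8.000
  cycle 0 → 1 → 0: weight = 5, length = 2, mean = 5/2 ≈ 2.500
  cycle 1 → 0 → 1: weight = 5, length = 2, mean = 5/2 ≈ 2.500
Minimum mean = 2.500, attained e.g. along the cycle 0 → 1 → 0 with weight 5 and length 2. So λ(A) = 5/2 = 5/2.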